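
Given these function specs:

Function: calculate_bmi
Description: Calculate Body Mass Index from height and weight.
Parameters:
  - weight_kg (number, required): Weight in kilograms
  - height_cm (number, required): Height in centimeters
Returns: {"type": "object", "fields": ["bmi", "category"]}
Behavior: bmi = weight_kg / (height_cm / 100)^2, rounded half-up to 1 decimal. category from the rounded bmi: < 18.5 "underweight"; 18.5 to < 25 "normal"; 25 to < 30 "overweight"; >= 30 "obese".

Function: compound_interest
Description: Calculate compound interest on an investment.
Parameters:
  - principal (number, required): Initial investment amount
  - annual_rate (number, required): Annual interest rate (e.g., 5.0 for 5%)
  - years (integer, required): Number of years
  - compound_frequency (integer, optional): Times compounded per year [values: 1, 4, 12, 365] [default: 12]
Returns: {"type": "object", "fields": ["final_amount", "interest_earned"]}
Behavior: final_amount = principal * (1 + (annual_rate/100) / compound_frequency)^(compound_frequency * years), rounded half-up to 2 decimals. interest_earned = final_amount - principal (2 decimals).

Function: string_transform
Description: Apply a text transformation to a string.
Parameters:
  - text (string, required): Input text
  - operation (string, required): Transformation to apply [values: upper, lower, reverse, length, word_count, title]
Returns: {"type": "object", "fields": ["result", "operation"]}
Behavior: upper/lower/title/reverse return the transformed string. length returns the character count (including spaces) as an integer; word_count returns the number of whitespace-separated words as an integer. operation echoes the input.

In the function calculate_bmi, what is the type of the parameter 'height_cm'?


The calculate_bmi spec declares:
  - height_cm (number, required): Height in centimeters
Type:
number


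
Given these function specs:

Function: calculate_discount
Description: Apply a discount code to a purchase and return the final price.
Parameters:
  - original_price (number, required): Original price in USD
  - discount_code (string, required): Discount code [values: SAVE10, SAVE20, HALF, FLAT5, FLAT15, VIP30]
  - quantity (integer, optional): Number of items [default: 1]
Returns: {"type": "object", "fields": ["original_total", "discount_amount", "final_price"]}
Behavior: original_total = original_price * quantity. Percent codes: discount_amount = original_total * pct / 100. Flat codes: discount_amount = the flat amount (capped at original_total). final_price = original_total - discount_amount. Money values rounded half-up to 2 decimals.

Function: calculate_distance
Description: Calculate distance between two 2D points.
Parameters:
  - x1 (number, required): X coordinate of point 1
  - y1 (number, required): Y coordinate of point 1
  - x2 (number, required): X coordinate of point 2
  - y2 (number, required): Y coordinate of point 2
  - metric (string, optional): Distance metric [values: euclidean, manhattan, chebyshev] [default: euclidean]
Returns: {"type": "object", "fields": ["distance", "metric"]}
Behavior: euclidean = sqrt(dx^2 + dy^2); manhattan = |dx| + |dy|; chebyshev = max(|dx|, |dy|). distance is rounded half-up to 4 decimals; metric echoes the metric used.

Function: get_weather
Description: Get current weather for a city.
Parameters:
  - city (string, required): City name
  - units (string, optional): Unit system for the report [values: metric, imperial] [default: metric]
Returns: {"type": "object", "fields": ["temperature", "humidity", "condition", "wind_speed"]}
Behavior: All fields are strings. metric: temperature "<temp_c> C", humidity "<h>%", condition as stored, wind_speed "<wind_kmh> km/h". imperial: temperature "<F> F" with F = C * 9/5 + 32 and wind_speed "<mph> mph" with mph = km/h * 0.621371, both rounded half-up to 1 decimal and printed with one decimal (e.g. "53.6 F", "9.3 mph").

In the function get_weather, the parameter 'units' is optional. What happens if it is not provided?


The get_weather spec declares:
  - units (string, optional): Unit system for the report [values: metric, imperial] [default: metric]
It defaults to metric


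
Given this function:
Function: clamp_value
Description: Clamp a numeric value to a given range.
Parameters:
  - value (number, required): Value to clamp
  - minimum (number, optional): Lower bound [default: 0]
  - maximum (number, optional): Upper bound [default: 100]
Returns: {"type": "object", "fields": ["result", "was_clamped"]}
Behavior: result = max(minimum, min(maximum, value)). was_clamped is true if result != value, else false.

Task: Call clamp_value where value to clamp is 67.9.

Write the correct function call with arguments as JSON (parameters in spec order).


Mapping each described value to its parameter name:
  'Value to clamp' -> value = 67.9
clamp_value({"value": 67.9})


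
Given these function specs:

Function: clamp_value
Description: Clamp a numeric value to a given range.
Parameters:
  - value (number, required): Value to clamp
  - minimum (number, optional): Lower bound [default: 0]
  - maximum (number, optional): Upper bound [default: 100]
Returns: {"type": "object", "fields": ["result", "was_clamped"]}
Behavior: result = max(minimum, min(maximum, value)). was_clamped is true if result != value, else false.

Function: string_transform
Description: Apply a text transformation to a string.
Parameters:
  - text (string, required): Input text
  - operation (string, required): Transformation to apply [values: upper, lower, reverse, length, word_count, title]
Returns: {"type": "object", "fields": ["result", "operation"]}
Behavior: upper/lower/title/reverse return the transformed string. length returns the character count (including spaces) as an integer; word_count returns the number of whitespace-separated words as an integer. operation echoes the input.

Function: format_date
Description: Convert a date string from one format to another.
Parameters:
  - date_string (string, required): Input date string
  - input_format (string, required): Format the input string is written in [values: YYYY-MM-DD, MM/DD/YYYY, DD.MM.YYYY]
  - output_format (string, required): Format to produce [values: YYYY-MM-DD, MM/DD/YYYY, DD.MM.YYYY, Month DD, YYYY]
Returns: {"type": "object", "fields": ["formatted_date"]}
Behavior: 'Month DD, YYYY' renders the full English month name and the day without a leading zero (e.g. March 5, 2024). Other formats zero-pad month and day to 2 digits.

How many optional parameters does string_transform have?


Parameters of string_transform: text (required), operation (required)
Optional count:
0


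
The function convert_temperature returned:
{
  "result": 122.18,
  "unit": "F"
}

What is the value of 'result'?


122.18


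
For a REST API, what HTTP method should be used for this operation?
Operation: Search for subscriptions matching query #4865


GET = read, POST = create, PUT = update/replace, DELETE = remove
This operation is a read.
GET


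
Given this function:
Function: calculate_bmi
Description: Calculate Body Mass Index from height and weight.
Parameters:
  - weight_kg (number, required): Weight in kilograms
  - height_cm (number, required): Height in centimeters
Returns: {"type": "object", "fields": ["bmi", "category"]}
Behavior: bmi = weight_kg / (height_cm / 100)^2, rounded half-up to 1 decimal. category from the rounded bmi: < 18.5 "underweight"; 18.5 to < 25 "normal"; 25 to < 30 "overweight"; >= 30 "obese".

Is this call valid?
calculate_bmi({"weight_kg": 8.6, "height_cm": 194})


Checking all required parameters present and types match... All valid.
Valid


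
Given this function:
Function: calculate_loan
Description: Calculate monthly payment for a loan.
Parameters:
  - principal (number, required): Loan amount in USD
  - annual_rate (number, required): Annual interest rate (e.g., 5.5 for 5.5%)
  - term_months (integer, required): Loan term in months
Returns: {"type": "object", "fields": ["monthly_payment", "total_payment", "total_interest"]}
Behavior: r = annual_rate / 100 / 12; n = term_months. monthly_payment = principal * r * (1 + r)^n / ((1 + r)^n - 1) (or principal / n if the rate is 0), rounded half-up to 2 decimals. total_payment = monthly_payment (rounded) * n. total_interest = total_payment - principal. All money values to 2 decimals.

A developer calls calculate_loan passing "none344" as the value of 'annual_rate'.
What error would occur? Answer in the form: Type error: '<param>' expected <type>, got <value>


Spec: 'annual_rate' is declared as number; "none344" is a string.
Type error: 'annual_rate' expected number, got "none344"


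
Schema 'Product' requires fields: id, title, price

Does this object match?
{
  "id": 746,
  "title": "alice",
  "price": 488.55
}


Checking required fields... All present.
Valid - all required fields present


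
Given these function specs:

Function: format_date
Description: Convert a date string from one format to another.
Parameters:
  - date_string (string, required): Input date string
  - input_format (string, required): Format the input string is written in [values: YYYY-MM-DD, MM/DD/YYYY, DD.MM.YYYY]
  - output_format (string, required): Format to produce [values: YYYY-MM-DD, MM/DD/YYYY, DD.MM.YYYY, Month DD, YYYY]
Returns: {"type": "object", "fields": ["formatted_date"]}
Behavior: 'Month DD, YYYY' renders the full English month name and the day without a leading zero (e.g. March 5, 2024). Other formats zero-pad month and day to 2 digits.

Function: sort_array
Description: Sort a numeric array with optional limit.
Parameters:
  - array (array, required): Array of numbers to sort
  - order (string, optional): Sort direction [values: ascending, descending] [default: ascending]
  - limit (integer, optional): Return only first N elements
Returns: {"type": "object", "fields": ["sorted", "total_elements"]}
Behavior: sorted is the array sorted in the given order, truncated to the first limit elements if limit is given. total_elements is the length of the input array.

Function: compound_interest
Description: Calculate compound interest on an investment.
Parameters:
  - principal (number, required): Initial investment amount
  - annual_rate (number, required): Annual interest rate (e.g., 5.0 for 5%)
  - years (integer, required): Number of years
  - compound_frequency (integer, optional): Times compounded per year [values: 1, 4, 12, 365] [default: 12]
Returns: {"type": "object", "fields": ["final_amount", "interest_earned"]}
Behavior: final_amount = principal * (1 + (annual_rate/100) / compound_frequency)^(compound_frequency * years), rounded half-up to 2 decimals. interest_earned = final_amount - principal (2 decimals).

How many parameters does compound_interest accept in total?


Parameters of compound_interest: principal (required), annual_rate (required), years (required), compound_frequency (optional)
Total:
4


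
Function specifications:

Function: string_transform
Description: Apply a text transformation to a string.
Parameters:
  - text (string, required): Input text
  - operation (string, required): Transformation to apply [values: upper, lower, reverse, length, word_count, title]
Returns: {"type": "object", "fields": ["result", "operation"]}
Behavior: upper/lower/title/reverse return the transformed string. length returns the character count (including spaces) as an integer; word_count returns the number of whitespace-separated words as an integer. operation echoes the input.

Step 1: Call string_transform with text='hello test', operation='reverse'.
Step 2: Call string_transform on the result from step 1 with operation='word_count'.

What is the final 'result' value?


Step 1: string_transform(text='hello test', operation='reverse')
  -> result = 'tset olleh'
Step 2: string_transform(text='tset olleh', operation='word_count')
  words: tset, olleh -> 2
  -> result = 2
2


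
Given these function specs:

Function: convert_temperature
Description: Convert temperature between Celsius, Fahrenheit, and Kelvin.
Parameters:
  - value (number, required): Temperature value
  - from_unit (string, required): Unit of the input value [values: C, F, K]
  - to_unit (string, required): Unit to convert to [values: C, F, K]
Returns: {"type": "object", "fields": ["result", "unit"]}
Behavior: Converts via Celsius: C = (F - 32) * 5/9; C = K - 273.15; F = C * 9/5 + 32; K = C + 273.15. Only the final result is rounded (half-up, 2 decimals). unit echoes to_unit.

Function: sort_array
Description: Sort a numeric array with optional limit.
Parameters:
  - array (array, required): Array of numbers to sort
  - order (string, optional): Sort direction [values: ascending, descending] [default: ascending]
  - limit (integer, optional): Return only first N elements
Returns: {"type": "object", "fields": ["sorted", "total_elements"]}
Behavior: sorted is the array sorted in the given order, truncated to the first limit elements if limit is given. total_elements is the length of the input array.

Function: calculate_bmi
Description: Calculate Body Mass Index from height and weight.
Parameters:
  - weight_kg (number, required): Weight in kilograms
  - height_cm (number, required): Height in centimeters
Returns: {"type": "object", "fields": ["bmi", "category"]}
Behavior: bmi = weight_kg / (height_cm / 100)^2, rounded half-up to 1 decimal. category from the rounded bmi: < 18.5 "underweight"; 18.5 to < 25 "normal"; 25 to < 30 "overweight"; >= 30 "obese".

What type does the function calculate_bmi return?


The calculate_bmi spec declares Returns: {"type": "object", "fields": ["bmi", "category"]}
Type:
object


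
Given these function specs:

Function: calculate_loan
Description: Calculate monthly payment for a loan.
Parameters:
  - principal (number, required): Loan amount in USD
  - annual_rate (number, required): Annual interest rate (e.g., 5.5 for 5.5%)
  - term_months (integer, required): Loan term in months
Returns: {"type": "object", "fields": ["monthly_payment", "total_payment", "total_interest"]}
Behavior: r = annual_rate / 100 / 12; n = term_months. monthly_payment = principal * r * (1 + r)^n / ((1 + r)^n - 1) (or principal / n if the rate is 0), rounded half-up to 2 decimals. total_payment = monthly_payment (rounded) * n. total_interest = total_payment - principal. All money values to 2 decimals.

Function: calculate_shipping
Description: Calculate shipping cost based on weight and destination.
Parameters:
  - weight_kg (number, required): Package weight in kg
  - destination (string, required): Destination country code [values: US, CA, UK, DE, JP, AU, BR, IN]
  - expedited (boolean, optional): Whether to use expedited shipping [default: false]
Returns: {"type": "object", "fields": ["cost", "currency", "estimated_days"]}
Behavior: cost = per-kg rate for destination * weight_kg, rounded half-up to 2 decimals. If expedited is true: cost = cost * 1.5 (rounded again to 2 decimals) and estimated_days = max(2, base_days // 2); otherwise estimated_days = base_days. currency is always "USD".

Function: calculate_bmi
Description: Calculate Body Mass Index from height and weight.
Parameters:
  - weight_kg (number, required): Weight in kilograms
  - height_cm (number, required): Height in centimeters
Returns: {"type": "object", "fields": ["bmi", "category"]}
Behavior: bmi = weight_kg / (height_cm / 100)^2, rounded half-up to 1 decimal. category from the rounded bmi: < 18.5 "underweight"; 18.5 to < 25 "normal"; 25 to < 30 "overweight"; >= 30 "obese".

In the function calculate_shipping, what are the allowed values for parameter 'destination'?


The calculate_shipping spec declares:
  - destination (string, required): Destination country code [values: US, CA, UK, DE, JP, AU, BR, IN]
Allowed values:
US, CA, UK, DE, JP, AU, BR, IN


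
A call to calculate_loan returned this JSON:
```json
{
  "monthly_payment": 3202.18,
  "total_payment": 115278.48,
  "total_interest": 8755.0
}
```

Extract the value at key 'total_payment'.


115278.48


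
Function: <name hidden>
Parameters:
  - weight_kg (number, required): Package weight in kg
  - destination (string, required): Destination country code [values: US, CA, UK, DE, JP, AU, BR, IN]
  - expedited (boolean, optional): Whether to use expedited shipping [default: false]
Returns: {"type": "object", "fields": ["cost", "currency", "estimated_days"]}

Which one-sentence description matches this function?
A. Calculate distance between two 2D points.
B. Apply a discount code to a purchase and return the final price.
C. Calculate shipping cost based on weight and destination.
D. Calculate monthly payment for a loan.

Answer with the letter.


Parameters weight_kg, destination, expedited and return ["cost", "currency", "estimated_days"] fit: Calculate shipping cost based on weight and destination.
C


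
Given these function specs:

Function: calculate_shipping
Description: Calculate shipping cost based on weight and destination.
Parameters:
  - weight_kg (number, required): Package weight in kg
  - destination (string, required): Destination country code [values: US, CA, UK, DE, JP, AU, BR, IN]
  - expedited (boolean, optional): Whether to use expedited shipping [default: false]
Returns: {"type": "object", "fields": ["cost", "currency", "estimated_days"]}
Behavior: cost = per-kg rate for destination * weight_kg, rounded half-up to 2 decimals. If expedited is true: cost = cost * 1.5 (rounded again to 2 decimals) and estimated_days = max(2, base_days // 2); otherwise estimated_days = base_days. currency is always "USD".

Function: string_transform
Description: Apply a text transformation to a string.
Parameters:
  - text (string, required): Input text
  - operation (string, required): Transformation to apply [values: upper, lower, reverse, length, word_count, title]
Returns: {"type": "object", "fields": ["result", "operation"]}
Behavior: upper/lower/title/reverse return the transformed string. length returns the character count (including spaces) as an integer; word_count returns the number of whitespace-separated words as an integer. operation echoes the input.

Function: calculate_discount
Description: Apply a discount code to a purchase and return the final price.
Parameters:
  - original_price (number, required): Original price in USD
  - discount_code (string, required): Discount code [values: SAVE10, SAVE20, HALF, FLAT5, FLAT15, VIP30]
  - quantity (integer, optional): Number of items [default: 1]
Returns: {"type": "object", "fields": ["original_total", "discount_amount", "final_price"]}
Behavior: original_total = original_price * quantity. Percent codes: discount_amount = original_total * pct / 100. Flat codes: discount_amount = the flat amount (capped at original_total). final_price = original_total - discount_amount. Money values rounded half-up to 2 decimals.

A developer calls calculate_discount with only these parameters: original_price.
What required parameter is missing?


Required parameters: original_price, discount_code
Provided: original_price
Missing: discount_code
discount_code


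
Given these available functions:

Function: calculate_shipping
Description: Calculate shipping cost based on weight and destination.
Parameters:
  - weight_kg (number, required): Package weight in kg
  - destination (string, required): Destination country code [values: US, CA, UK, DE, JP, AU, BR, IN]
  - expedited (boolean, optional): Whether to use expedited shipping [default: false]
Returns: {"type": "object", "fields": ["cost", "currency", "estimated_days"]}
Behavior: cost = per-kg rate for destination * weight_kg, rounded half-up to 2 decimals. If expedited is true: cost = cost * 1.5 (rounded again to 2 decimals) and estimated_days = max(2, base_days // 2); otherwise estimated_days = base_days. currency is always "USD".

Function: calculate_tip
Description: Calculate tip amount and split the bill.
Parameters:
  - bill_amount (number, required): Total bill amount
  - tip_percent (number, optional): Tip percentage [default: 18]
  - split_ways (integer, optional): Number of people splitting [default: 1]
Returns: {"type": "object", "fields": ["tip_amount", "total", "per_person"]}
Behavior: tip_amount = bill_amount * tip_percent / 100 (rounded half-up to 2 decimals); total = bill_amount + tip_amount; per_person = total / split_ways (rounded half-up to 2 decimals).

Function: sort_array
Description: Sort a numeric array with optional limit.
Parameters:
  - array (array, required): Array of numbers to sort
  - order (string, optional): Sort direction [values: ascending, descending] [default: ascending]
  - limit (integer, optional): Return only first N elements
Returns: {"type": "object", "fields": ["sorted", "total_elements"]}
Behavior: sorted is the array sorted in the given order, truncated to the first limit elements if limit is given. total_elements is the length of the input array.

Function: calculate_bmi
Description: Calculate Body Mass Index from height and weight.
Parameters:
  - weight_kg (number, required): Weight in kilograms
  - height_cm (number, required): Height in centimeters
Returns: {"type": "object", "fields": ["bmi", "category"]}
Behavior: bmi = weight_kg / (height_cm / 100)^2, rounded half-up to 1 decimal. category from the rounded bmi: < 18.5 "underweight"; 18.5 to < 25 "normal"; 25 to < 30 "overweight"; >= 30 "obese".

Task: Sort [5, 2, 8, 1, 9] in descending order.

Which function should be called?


The task needs a function whose description is: Sort a numeric array with optional limit.
sort_array


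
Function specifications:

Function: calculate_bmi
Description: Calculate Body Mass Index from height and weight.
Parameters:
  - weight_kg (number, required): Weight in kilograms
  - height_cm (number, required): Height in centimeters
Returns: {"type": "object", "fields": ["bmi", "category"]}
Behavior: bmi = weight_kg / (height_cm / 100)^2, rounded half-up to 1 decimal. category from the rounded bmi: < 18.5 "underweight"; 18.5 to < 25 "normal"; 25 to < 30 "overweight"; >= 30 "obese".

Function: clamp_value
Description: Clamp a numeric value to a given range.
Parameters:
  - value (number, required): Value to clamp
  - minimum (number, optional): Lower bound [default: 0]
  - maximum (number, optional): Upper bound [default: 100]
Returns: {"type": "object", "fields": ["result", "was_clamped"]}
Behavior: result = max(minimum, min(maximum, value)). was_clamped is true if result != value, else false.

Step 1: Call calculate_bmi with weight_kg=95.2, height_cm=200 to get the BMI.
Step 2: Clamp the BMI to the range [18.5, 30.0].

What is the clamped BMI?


Step 1: calculate_bmi(weight_kg=95.2, height_cm=200)
  height_m = 200 / 100 = 2
  bmi = 95.2 / 2^2 = 95.2 / 4 = 23.8 -> 23.8
  18.5 <= 23.8 < 25 -> normal
  -> bmi = 23.8
Step 2: clamp_value(value=23.8, minimum=18.5, maximum=30.0)
  result = max(18.5, min(30.0, 23.8)) = max(18.5, 23.8) = 23.8
  was_clamped = (23.8 != 23.8) = false
  -> result = 23.8
23.8


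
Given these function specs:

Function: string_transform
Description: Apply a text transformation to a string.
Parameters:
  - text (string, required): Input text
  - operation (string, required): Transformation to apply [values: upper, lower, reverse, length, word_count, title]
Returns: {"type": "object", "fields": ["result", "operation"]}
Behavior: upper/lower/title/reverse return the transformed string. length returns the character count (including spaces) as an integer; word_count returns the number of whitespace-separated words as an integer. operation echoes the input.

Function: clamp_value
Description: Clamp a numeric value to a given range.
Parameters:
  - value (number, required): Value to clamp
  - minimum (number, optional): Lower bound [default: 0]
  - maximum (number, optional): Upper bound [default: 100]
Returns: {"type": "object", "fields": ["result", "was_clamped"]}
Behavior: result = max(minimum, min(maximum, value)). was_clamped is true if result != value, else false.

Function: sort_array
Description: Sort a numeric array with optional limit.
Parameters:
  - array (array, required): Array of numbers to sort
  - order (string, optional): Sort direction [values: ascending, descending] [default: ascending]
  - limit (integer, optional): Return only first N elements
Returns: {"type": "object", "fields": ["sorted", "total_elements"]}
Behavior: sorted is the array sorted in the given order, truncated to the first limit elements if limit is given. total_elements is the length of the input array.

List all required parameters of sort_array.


Parameters of sort_array and their required/optional flag:
  array: required
  order: optional
  limit: optional
array


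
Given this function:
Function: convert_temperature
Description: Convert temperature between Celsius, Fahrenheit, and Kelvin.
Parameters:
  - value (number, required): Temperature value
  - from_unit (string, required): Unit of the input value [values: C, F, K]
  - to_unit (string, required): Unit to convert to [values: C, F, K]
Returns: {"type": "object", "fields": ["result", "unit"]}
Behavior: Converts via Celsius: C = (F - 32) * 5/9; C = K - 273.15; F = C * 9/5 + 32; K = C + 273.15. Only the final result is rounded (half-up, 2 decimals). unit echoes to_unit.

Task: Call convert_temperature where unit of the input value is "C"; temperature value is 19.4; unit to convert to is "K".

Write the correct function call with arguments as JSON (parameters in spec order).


Mapping each described value to its parameter name:
  'Unit of the input value' -> from_unit = "C"
  'Temperature value' -> value = 19.4
  'Unit to convert to' -> to_unit = "K"
convert_temperature({"value": 19.4, "from_unit": "C", "to_unit": "K"})


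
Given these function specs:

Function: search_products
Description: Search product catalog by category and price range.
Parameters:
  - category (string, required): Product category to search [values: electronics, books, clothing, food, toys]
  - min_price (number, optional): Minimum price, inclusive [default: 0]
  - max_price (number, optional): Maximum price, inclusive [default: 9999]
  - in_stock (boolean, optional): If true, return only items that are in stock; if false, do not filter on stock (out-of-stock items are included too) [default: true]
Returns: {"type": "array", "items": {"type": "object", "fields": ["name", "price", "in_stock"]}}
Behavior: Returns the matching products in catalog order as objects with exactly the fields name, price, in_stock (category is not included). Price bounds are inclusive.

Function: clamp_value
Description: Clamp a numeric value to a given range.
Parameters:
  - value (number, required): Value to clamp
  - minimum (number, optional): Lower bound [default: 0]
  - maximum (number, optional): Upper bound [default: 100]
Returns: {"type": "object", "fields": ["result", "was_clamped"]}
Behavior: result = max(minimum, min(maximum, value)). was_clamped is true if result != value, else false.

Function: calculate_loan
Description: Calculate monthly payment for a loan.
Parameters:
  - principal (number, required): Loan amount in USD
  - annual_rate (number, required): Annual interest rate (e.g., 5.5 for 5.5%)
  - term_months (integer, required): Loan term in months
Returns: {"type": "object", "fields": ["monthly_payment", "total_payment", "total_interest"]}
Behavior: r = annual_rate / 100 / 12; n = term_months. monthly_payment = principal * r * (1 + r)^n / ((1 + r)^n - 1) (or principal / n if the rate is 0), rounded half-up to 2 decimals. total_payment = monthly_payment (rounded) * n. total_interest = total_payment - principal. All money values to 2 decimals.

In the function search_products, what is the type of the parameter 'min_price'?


The search_products spec declares:
  - min_price (number, optional): Minimum price, inclusive [default: 0]
Type:
number


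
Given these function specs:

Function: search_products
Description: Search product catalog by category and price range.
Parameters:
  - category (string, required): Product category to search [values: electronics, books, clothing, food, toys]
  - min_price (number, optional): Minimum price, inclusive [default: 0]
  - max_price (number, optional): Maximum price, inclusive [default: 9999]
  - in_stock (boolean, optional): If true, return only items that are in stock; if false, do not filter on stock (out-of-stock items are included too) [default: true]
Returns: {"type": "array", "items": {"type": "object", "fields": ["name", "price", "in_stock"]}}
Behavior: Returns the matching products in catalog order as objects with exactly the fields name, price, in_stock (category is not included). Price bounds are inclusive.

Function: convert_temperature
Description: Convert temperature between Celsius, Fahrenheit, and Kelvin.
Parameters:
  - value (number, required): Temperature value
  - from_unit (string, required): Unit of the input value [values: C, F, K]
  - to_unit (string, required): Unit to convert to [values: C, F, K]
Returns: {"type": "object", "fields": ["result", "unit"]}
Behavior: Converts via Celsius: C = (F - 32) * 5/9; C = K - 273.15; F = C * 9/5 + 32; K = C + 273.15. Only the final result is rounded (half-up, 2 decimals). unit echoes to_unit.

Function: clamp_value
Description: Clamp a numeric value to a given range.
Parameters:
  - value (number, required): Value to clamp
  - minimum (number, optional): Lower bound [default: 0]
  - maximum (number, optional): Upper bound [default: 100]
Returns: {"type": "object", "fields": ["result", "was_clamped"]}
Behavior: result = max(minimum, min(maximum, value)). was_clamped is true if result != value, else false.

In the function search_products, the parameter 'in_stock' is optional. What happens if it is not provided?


The search_products spec declares:
  - in_stock (boolean, optional): If true, return only items that are in stock; if false, do not filter on stock (out-of-stock items are included too) [default: true]
It defaults to true


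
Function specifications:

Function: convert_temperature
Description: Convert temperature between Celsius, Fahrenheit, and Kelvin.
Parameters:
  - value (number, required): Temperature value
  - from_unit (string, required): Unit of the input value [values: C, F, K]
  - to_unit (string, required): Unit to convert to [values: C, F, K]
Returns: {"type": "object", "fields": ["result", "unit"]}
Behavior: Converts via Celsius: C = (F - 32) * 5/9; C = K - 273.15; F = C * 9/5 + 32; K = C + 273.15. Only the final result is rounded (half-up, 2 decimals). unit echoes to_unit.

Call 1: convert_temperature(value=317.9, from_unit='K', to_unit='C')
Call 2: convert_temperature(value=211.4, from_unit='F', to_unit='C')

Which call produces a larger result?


Call 1:
  To C: 317.9 - 273.15 = 44.75
  Target is C: 44.75
  Round to 2 decimals: 44.75
  -> 44.75 C
Call 2:
  To C: (211.4 - 32) * 5/9 = 99.666667
  Target is C: 99.666667
  Round to 2 decimals: 99.67
  -> 99.67 C
Call 2 (99.67 C)


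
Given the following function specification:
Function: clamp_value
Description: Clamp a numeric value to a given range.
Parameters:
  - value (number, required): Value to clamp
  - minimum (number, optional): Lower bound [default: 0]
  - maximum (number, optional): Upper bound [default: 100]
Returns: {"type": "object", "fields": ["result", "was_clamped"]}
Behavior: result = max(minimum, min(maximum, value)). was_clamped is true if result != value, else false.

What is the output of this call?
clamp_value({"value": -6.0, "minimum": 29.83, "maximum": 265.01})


result = max(29.83, min(265.01, -6.0)) = max(29.83, -6.0) = 29.83
was_clamped = (29.83 != -6.0) = true
Output:
{"result": 29.83, "was_clamped": true}


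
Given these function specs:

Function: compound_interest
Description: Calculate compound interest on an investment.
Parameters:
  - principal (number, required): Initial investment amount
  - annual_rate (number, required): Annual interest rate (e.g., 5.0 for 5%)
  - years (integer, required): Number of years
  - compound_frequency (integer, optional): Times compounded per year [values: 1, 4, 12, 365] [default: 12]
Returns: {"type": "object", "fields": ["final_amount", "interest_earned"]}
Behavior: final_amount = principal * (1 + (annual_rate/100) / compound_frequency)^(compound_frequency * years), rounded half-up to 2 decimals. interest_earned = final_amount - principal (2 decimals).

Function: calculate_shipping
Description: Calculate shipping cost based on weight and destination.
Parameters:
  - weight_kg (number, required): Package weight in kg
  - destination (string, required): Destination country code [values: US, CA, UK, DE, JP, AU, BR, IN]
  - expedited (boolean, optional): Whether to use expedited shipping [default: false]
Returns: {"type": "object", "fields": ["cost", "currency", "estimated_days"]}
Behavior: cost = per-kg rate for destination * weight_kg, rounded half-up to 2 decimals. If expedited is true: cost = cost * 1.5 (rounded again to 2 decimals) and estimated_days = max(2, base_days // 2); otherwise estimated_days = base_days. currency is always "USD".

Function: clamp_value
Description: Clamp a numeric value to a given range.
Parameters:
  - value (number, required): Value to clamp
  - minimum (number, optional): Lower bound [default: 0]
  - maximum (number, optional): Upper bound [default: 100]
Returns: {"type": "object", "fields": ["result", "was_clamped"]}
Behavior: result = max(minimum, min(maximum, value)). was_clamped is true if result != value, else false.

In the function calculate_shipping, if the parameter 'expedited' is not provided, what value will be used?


The calculate_shipping spec declares:
  - expedited (boolean, optional): Whether to use expedited shipping [default: false]
Default:
false


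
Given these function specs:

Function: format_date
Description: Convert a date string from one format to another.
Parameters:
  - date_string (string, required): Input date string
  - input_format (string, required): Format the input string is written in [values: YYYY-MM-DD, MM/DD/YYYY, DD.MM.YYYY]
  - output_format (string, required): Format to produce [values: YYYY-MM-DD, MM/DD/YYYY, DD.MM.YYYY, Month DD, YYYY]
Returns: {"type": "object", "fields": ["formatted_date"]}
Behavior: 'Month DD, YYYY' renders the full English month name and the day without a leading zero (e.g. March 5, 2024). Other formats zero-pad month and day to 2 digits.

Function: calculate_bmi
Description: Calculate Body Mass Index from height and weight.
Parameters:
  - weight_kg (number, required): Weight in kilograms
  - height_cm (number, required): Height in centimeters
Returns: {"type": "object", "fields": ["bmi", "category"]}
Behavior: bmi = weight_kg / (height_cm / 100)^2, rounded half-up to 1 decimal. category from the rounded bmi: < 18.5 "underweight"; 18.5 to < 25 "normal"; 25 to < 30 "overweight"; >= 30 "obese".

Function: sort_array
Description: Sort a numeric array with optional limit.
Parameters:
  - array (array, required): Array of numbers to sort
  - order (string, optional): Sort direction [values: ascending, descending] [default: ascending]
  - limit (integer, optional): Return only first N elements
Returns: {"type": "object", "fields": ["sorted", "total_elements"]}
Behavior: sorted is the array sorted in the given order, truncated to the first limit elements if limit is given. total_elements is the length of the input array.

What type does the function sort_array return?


The sort_array spec declares Returns: {"type": "object", "fields": ["sorted", "total_elements"]}
Type:
object


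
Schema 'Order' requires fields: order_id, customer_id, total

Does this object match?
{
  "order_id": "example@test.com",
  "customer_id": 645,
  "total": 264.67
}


Checking required fields... All present.
Valid - all required fields present


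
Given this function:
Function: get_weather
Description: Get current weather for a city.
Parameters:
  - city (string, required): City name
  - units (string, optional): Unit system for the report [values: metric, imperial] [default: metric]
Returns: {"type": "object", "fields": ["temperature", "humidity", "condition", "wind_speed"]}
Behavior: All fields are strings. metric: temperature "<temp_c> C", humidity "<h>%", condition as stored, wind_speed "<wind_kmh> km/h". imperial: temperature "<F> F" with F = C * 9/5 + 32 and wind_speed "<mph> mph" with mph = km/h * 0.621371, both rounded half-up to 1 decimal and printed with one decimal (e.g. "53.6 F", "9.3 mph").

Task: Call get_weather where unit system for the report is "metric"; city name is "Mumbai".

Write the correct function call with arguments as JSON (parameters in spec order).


Mapping each described value to its parameter name:
  'Unit system for the report' -> units = "metric"
  'City name' -> city = "Mumbai"
get_weather({"city": "Mumbai", "units": "metric"})


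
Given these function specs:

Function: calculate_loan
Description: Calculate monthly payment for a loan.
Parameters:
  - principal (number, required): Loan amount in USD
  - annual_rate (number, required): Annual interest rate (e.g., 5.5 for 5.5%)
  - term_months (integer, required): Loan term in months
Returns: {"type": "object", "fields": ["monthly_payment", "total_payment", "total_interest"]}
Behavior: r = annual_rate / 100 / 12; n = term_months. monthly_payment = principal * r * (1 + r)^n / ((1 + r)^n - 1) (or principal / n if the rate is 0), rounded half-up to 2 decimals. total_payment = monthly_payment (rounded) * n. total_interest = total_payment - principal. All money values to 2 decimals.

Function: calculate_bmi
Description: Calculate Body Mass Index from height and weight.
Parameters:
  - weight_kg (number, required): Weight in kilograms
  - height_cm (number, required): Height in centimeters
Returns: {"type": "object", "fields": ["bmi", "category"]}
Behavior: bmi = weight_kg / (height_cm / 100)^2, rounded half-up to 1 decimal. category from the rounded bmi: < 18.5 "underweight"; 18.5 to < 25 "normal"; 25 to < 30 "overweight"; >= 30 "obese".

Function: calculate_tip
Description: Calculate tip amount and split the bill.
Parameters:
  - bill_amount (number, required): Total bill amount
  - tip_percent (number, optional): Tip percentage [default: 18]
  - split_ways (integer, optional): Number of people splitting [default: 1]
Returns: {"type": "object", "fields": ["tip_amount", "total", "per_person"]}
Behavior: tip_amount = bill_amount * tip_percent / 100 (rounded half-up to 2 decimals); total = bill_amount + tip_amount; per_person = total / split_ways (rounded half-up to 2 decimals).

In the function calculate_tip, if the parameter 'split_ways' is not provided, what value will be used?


The calculate_tip spec declares:
  - split_ways (integer, optional): Number of people splitting [default: 1]
Default:
1


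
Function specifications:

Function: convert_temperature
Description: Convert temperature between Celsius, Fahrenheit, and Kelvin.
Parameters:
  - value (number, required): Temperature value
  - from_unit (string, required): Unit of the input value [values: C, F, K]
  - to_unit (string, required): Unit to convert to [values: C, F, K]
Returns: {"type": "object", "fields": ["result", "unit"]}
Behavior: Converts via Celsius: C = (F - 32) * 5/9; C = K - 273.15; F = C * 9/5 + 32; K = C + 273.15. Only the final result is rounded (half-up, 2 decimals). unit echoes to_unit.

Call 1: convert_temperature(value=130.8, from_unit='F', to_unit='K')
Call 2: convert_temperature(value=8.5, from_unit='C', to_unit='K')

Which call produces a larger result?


Call 1:
  To C: (130.8 - 32) * 5/9 = 54.888889
  To K: 54.888889 + 273.15 = 328.038889
  Round to 2 decimals: 328.04
  -> 328.04 K
Call 2:
  Input already in C: 8.5
  To K: 8.5 + 273.15 = 281.65
  Round to 2 decimals: 281.65
  -> 281.65 K
Call 1 (328.04 K)


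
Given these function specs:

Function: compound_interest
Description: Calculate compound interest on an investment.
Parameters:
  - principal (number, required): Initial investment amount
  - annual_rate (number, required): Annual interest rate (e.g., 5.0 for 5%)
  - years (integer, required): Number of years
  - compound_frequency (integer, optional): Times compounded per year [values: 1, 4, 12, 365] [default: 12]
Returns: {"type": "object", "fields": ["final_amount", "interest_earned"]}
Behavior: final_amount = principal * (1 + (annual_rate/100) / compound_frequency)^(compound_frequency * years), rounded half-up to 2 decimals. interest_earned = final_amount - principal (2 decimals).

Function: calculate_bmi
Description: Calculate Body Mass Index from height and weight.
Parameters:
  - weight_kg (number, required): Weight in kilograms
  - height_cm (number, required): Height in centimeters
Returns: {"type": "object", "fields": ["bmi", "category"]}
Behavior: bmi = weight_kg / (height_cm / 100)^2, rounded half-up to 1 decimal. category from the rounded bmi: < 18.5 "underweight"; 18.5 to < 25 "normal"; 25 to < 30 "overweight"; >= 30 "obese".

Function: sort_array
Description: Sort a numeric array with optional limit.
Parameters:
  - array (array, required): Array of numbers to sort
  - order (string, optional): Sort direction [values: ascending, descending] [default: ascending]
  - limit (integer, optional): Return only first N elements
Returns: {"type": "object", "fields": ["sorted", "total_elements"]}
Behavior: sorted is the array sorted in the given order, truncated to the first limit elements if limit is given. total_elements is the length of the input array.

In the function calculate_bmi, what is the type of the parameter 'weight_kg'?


The calculate_bmi spec declares:
  - weight_kg (number, required): Weight in kilograms
Type:
number
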